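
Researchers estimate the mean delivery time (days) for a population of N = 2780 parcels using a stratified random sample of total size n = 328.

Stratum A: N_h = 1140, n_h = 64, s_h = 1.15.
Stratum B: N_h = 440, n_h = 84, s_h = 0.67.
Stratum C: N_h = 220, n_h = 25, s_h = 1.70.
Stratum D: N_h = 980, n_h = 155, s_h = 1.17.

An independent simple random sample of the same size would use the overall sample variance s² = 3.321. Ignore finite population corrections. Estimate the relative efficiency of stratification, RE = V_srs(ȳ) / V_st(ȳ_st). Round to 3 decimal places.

V̂(ȳ_st) = Σ W_h² s_h²/n_h, with W_h = N_h/N and N = 2780:
  stratum A: (1140/2780)²·1.15²/64 = 0.00347485
  stratum B: (440/2780)²·0.67²/84 = 0.000133871
  stratum C: (220/2780)²·1.70²/25 = 0.000723958
  stratum D: (980/2780)²·1.17²/155 = 0.0010975
V_st = 0.00543017
V_srs = s²/n = 3.321/328 = 0.010125
Relative efficiency = V_srs / V_st = 0.010125/0.00543017 = 1.8646

RE ≈ 1.865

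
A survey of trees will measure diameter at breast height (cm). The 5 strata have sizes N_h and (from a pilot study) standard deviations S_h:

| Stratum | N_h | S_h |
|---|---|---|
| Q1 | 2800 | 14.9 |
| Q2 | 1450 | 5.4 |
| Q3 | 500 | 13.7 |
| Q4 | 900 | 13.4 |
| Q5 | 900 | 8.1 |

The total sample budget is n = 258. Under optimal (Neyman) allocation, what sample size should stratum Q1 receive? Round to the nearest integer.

Neyman allocation: n_h = n · N_h S_h / Σ N_i S_i, with n = 258.
  stratum Q1: N_h·S_h = 2800·14.9 = 41720.00
  stratum Q2: N_h·S_h = 1450·5.4 = 7830.00
  stratum Q3: N_h·S_h = 500·13.7 = 6850.00
  stratum Q4: N_h·S_h = 900·13.4 = 12060.00
  stratum Q5: N_h·S_h = 900·8.1 = 7290.00
Σ N_h S_h = 75750.00
n for stratum Q1 = 258·41720.00/75750.00 = 142.096 → 142

142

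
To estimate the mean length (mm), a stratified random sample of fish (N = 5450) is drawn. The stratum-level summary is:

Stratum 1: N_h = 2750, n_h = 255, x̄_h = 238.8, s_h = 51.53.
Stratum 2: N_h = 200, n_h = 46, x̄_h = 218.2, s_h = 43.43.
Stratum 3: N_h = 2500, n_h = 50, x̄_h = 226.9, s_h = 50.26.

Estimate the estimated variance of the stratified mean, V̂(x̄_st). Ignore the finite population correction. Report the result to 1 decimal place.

V̂(x̄_st) ≈ 13.3

V̂(x̄_st) = Σ W_h² s_h²/n_h, with W_h = N_h/N and N = 5450:
  stratum 1: (2750/5450)²·51.53²/255 = 2.65126
  stratum 2: (200/5450)²·43.43²/46 = 0.055219
  stratum 3: (2500/5450)²·50.26²/50 = 10.6307
V̂(x̄_st) = 13.3372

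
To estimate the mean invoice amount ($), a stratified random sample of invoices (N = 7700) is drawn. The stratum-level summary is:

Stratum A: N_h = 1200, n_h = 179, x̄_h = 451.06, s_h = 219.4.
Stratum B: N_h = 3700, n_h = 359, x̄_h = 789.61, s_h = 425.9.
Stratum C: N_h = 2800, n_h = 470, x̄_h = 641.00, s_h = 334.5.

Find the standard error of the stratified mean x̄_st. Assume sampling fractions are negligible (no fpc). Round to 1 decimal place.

V̂(x̄_st) = Σ W_h² s_h²/n_h, with W_h = N_h/N and N = 7700:
  stratum A: (1200/7700)²·219.4²/179 = 6.53132
  stratum B: (3700/7700)²·425.9²/359 = 116.666
  stratum C: (2800/7700)²·334.5²/470 = 31.4796
V̂(x̄_st) = 154.677
SE(x̄_st) = √154.677 = 12.4369

SE(x̄_st) ≈ 12.4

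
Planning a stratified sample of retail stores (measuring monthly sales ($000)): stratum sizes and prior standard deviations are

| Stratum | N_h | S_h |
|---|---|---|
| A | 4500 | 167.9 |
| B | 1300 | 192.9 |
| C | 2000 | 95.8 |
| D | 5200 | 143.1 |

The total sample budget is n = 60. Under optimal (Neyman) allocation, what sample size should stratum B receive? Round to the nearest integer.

Neyman allocation: n_h = n · N_h S_h / Σ N_i S_i, with n = 60.
  stratum A: N_h·S_h = 4500·167.9 = 755550.00
  stratum B: N_h·S_h = 1300·192.9 = 250770.00
  stratum C: N_h·S_h = 2000·95.8 = 191600.00
  stratum D: N_h·S_h = 5200·143.1 = 744120.00
Σ N_h S_h = 1942040.00
n for stratum B = 60·250770.00/1942040.00 = 7.748 → 8

8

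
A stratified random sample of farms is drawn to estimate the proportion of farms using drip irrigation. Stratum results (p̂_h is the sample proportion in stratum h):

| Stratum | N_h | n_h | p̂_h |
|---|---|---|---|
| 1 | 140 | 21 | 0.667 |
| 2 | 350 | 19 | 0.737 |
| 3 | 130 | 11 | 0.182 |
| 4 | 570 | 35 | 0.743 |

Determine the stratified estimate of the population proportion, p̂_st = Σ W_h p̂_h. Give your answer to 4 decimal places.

N = 1190; stratum weights W_h = N_h/N.
p̂_st = Σ W_h p̂_h = (140·0.667 + 350·0.737 + 130·0.182 + 570·0.743)/1190 = 0.67101

p̂_st ≈ 0.6710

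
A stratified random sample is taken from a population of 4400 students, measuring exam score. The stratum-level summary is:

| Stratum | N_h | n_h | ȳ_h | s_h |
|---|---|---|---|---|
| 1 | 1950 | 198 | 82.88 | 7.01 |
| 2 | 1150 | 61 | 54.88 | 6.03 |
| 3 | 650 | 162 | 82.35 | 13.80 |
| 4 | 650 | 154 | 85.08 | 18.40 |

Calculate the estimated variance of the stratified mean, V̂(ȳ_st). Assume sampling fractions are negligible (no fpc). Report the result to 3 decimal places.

V̂(ȳ_st) ≈ 0.163

V̂(ȳ_st) = Σ W_h² s_h²/n_h, with W_h = N_h/N and N = 4400:
  stratum 1: (1950/4400)²·7.01²/198 = 0.0487455
  stratum 2: (1150/4400)²·6.03²/61 = 0.0407188
  stratum 3: (650/4400)²·13.80²/162 = 0.0256546
  stratum 4: (650/4400)²·18.40²/154 = 0.0479774
V̂(ȳ_st) = 0.163096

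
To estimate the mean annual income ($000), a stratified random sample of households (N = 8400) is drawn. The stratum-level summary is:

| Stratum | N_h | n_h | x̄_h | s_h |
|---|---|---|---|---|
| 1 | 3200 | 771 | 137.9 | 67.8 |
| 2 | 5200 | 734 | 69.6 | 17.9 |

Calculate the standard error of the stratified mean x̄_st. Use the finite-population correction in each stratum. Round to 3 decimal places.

V̂(x̄_st) = Σ W_h² (1 − n_h/N_h) s_h²/n_h, with W_h = N_h/N and N = 8400:
  stratum 1: (3200/8400)²·(1 − 771/3200)·67.8²/771 = 0.656786
  stratum 2: (5200/8400)²·(1 − 734/5200)·17.9²/734 = 0.143672
V̂(x̄_st) = 0.800459
SE(x̄_st) = √0.800459 = 0.894683

SE(x̄_st) ≈ 0.895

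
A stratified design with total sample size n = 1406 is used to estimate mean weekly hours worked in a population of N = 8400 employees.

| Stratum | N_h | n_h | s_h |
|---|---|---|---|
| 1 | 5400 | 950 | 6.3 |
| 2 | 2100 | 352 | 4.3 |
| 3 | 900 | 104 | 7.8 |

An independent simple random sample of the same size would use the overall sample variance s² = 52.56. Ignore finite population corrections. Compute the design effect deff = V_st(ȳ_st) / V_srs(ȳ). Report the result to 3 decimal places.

V̂(ȳ_st) = Σ W_h² s_h²/n_h, with W_h = N_h/N and N = 8400:
  stratum 1: (5400/8400)²·6.3²/950 = 0.0172658
  stratum 2: (2100/8400)²·4.3²/352 = 0.00328303
  stratum 3: (900/8400)²·7.8²/104 = 0.00671556
V_st = 0.0272644
V_srs = s²/n = 52.56/1406 = 0.0373826
deff = V_st / V_srs = 0.0272644/0.0373826 = 0.7293

deff ≈ 0.729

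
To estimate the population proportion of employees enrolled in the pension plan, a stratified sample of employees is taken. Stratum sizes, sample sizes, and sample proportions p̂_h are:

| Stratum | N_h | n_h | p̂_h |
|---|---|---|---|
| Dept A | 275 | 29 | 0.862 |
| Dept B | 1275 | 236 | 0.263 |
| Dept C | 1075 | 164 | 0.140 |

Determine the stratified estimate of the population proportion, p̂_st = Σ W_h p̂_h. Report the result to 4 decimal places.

N = 2625; stratum weights W_h = N_h/N.
p̂_st = Σ W_h p̂_h = (275·0.862 + 1275·0.263 + 1075·0.140)/2625 = 0.27538

p̂_st ≈ 0.2754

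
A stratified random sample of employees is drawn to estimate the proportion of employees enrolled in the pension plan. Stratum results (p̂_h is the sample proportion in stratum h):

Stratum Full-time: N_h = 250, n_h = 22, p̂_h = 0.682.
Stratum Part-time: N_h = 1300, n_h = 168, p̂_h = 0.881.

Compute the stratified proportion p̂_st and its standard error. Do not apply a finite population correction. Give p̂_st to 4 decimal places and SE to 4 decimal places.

N = 1550; stratum weights W_h = N_h/N.
p̂_st = Σ W_h p̂_h = (250·0.682 + 1300·0.881)/1550 = 0.84890
V̂(p̂_st) = Σ W_h² p̂_h(1−p̂_h)/(n_h−1):
  stratum Full-time: (250/1550)²·0.682·0.318/21 = 0.000268664
  stratum Part-time: (1300/1550)²·0.881·0.119/167 = 0.000441601
V̂(p̂_st) = 0.000710264; SE = √V̂ = 0.0266508

p̂_st ≈ 0.8489, SE ≈ 0.0267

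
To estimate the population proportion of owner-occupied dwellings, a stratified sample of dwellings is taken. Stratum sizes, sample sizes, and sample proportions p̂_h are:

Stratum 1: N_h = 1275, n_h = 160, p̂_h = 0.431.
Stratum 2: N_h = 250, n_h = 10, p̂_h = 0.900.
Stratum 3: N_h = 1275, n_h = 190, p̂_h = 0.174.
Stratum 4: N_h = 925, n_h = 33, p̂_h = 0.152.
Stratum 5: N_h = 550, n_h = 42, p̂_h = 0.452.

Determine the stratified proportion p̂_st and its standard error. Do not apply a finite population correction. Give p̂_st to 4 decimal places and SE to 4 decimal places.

p̂_st ≈ 0.3241, SE ≈ 0.0230

N = 4275; stratum weights W_h = N_h/N.
p̂_st = Σ W_h p̂_h = (1275·0.431 + 250·0.900 + 1275·0.174 + 925·0.152 + 550·0.452)/4275 = 0.32411
V̂(p̂_st) = Σ W_h² p̂_h(1−p̂_h)/(n_h−1):
  stratum 1: (1275/4275)²·0.431·0.569/159 = 0.000137196
  stratum 2: (250/4275)²·0.900·0.100/9 = 3.41986e-05
  stratum 3: (1275/4275)²·0.174·0.826/189 = 6.76419e-05
  stratum 4: (925/4275)²·0.152·0.848/32 = 0.000188582
  stratum 5: (550/4275)²·0.452·0.548/41 = 9.99973e-05
V̂(p̂_st) = 0.000527616; SE = √V̂ = 0.0229699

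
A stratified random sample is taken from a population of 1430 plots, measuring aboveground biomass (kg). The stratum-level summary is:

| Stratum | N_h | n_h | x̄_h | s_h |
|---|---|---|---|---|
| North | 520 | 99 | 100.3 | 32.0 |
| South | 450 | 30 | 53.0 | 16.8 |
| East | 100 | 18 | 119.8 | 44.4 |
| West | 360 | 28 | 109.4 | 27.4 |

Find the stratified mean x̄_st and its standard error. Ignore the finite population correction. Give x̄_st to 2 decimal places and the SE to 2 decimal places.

x̄_st ≈ 89.07, SE ≈ 2.13

x̄_st = Σ W_h x̄_h = (520·100.3 + 450·53.0 + 100·119.8 + 360·109.4)/1430 = 89.06993
V̂(x̄_st) = Σ W_h² s_h²/n_h, with W_h = N_h/N and N = 1430:
  stratum North: (520/1430)²·32.0²/99 = 1.36773
  stratum South: (450/1430)²·16.8²/30 = 0.931645
  stratum East: (100/1430)²·44.4²/18 = 0.535576
  stratum West: (360/1430)²·27.4²/28 = 1.69932
V̂(x̄_st) = 4.53427
SE(x̄_st) = √4.53427 = 2.12938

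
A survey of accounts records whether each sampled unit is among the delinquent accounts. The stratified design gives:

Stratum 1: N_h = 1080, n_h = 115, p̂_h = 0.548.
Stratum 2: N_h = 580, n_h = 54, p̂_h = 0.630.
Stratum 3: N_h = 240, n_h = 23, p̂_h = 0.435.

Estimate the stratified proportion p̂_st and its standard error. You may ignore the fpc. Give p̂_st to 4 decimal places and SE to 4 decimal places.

p̂_st ≈ 0.5588, SE ≈ 0.0359

N = 1900; stratum weights W_h = N_h/N.
p̂_st = Σ W_h p̂_h = (1080·0.548 + 580·0.630 + 240·0.435)/1900 = 0.55876
V̂(p̂_st) = Σ W_h² p̂_h(1−p̂_h)/(n_h−1):
  stratum 1: (1080/1900)²·0.548·0.452/114 = 0.000702028
  stratum 2: (580/1900)²·0.630·0.370/53 = 0.000409841
  stratum 3: (240/1900)²·0.435·0.565/22 = 0.00017825
V̂(p̂_st) = 0.00129012; SE = √V̂ = 0.0359182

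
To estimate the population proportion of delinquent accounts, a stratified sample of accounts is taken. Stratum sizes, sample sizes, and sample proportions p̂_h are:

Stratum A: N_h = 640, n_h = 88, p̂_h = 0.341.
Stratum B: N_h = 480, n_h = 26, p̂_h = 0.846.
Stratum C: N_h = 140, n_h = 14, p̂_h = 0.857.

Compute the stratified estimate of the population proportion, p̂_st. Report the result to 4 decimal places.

p̂_st ≈ 0.5907

N = 1260; stratum weights W_h = N_h/N.
p̂_st = Σ W_h p̂_h = (640·0.341 + 480·0.846 + 140·0.857)/1260 = 0.59071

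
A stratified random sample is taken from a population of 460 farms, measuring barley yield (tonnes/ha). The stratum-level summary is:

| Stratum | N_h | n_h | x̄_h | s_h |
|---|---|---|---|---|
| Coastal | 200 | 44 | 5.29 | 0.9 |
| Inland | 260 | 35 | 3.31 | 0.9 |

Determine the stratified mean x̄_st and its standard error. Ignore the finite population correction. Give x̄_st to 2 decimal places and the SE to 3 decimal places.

x̄_st = Σ W_h x̄_h = (200·5.29 + 260·3.31)/460 = 4.17087
V̂(x̄_st) = Σ W_h² s_h²/n_h, with W_h = N_h/N and N = 460:
  stratum Coastal: (200/460)²·0.9²/44 = 0.00347998
  stratum Inland: (260/460)²·0.9²/35 = 0.00739346
V̂(x̄_st) = 0.0108734
SE(x̄_st) = √0.0108734 = 0.104276

x̄_st ≈ 4.17, SE ≈ 0.104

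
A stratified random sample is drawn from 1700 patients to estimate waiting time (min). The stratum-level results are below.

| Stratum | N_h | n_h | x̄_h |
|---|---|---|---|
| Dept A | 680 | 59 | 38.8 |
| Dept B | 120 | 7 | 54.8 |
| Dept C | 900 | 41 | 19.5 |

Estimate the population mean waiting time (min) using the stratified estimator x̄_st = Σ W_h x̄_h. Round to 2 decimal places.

N = Σ N_h = 1700. Stratum weights W_h = N_h/N.
x̄_st = (680·38.8 + 120·54.8 + 900·19.5) / 1700 = 29.7118

x̄_st ≈ 29.71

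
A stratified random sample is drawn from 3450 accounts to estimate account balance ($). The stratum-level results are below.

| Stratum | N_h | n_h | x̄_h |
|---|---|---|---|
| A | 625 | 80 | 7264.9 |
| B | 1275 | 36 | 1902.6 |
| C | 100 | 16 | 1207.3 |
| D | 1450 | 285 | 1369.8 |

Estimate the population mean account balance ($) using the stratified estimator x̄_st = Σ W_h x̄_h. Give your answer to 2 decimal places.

x̄_st ≈ 2629.95

N = Σ N_h = 3450. Stratum weights W_h = N_h/N.
x̄_st = (625·7264.9 + 1275·1902.6 + 100·1207.3 + 1450·1369.8) / 3450 = 2629.9471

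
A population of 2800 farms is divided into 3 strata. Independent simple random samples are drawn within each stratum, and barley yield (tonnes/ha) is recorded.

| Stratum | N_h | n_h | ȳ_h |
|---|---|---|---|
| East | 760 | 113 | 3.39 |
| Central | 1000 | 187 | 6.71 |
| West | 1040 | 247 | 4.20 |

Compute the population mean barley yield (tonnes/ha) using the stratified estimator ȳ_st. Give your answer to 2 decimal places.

ȳ_st ≈ 4.88

N = Σ N_h = 2800. Stratum weights W_h = N_h/N.
ȳ_st = (760·3.39 + 1000·6.71 + 1040·4.20) / 2800 = 4.8766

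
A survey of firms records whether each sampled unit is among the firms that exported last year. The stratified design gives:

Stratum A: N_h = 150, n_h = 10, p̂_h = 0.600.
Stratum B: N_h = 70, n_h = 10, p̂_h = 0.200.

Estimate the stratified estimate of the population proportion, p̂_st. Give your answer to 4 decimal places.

p̂_st ≈ 0.4727

N = 220; stratum weights W_h = N_h/N.
p̂_st = Σ W_h p̂_h = (150·0.600 + 70·0.200)/220 = 0.47273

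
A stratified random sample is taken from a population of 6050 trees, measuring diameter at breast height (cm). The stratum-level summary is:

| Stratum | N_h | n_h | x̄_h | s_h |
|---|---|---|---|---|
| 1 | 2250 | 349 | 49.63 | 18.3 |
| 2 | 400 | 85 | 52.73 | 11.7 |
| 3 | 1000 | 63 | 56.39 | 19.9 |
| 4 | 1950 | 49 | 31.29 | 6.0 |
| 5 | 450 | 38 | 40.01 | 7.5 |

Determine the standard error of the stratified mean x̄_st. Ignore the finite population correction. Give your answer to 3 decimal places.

V̂(x̄_st) = Σ W_h² s_h²/n_h, with W_h = N_h/N and N = 6050:
  stratum 1: (2250/6050)²·18.3²/349 = 0.132718
  stratum 2: (400/6050)²·11.7²/85 = 0.00703983
  stratum 3: (1000/6050)²·19.9²/63 = 0.171733
  stratum 4: (1950/6050)²·6.0²/49 = 0.0763247
  stratum 5: (450/6050)²·7.5²/38 = 0.00818942
V̂(x̄_st) = 0.396006
SE(x̄_st) = √0.396006 = 0.62929

SE(x̄_st) ≈ 0.629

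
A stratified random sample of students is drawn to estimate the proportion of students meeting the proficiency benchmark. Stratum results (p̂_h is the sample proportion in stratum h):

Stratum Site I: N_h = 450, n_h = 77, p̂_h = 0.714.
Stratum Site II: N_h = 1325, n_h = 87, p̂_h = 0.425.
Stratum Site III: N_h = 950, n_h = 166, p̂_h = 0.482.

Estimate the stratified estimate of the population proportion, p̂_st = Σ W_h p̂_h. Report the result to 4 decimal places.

N = 2725; stratum weights W_h = N_h/N.
p̂_st = Σ W_h p̂_h = (450·0.714 + 1325·0.425 + 950·0.482)/2725 = 0.49260

p̂_st ≈ 0.4926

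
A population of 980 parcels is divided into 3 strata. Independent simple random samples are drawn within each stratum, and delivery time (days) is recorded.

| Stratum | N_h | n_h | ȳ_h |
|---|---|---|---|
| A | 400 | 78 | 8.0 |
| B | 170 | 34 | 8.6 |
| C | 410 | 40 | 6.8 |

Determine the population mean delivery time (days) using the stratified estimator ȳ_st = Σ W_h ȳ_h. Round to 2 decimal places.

ȳ_st ≈ 7.60

N = Σ N_h = 980. Stratum weights W_h = N_h/N.
ȳ_st = (400·8.0 + 170·8.6 + 410·6.8) / 980 = 7.6020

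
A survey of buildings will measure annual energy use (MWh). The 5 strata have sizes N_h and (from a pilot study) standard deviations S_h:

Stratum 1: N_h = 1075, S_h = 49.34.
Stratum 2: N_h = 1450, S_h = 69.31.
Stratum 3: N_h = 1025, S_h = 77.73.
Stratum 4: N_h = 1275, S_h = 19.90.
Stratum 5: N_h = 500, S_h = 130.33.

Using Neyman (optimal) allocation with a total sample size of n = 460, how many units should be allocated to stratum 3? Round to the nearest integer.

Neyman allocation: n_h = n · N_h S_h / Σ N_i S_i, with n = 460.
  stratum 1: N_h·S_h = 1075·49.34 = 53040.50
  stratum 2: N_h·S_h = 1450·69.31 = 100499.50
  stratum 3: N_h·S_h = 1025·77.73 = 79673.25
  stratum 4: N_h·S_h = 1275·19.90 = 25372.50
  stratum 5: N_h·S_h = 500·130.33 = 65165.00
Σ N_h S_h = 323750.75
n for stratum 3 = 460·79673.25/323750.75 = 113.203 → 113

113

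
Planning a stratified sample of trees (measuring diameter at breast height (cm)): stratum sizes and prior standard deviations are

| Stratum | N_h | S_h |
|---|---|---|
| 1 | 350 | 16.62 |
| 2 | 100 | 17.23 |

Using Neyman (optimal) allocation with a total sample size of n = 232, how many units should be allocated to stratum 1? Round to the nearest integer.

Neyman allocation: n_h = n · N_h S_h / Σ N_i S_i, with n = 232.
  stratum 1: N_h·S_h = 350·16.62 = 5817.00
  stratum 2: N_h·S_h = 100·17.23 = 1723.00
Σ N_h S_h = 7540.00
n for stratum 1 = 232·5817.00/7540.00 = 178.985 → 179

179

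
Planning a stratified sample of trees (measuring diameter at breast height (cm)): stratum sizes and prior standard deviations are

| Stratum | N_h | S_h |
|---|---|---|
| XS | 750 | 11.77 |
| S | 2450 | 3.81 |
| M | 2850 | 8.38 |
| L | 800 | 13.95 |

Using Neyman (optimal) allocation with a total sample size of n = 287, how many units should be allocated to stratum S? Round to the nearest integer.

50

Neyman allocation: n_h = n · N_h S_h / Σ N_i S_i, with n = 287.
  stratum XS: N_h·S_h = 750·11.77 = 8827.50
  stratum S: N_h·S_h = 2450·3.81 = 9334.50
  stratum M: N_h·S_h = 2850·8.38 = 23883.00
  stratum L: N_h·S_h = 800·13.95 = 11160.00
Σ N_h S_h = 53205.00
n for stratum S = 287·9334.50/53205.00 = 50.352 → 50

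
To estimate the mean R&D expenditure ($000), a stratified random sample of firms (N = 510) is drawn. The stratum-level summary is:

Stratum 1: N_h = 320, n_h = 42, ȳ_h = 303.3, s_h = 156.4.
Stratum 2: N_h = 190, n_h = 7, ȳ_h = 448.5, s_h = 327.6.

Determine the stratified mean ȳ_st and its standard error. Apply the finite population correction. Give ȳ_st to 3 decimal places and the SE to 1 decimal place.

ȳ_st = Σ W_h ȳ_h = (320·303.3 + 190·448.5)/510 = 357.39412
V̂(ȳ_st) = Σ W_h² (1 − n_h/N_h) s_h²/n_h, with W_h = N_h/N and N = 510:
  stratum 1: (320/510)²·(1 − 42/320)·156.4²/42 = 199.195
  stratum 2: (190/510)²·(1 − 7/190)·327.6²/7 = 2049.53
V̂(ȳ_st) = 2248.72
SE(ȳ_st) = √2248.72 = 47.4207

ȳ_st ≈ 357.394, SE ≈ 47.4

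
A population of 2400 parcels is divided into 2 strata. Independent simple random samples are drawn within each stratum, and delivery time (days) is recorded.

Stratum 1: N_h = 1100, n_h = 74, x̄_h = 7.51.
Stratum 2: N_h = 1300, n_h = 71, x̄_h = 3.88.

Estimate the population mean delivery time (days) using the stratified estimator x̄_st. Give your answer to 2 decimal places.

x̄_st ≈ 5.54

N = Σ N_h = 2400. Stratum weights W_h = N_h/N.
x̄_st = (1100·7.51 + 1300·3.88) / 2400 = 5.5438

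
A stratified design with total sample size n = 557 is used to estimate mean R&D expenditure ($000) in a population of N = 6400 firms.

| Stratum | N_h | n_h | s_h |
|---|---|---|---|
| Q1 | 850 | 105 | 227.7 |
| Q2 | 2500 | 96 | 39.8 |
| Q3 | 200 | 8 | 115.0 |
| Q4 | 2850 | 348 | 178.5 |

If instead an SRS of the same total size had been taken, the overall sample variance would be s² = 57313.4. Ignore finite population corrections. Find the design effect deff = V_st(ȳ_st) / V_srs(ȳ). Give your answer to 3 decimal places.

V̂(ȳ_st) = Σ W_h² s_h²/n_h, with W_h = N_h/N and N = 6400:
  stratum Q1: (850/6400)²·227.7²/105 = 8.70993
  stratum Q2: (2500/6400)²·39.8²/96 = 2.51776
  stratum Q3: (200/6400)²·115.0²/8 = 1.61438
  stratum Q4: (2850/6400)²·178.5²/348 = 18.1563
V_st = 30.9984
V_srs = s²/n = 57313.4/557 = 102.897
deff = V_st / V_srs = 30.9984/102.897 = 0.3013

deff ≈ 0.301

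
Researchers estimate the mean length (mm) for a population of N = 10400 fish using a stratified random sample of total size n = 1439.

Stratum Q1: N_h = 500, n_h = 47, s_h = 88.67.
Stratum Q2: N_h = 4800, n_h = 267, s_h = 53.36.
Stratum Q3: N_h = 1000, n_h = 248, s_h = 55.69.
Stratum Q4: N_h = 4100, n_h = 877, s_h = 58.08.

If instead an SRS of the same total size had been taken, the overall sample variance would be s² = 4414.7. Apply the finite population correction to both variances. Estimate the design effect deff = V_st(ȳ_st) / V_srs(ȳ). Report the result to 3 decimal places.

deff ≈ 1.155

V̂(ȳ_st) = Σ W_h² (1 − n_h/N_h) s_h²/n_h, with W_h = N_h/N and N = 10400:
  stratum Q1: (500/10400)²·(1 − 47/500)·88.67²/47 = 0.350314
  stratum Q2: (4800/10400)²·(1 − 267/4800)·53.36²/267 = 2.14526
  stratum Q3: (1000/10400)²·(1 − 248/1000)·55.69²/248 = 0.0869469
  stratum Q4: (4100/10400)²·(1 − 877/4100)·58.08²/877 = 0.469928
V_st = 3.05245
V_srs = (1 − 1439/10400)·4414.7/1439 = 2.6434
deff = V_st / V_srs = 3.05245/2.6434 = 1.1547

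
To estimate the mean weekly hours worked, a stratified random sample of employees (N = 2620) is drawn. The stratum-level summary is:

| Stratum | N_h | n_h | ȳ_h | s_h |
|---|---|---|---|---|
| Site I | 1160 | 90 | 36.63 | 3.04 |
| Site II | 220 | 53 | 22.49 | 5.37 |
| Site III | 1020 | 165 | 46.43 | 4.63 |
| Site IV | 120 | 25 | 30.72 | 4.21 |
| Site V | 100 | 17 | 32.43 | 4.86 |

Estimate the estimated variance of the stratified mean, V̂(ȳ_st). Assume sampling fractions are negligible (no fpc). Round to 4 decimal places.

V̂(ȳ_st) ≈ 0.0472

V̂(ȳ_st) = Σ W_h² s_h²/n_h, with W_h = N_h/N and N = 2620:
  stratum Site I: (1160/2620)²·3.04²/90 = 0.0201288
  stratum Site II: (220/2620)²·5.37²/53 = 0.00383633
  stratum Site III: (1020/2620)²·4.63²/165 = 0.0196914
  stratum Site IV: (120/2620)²·4.21²/25 = 0.00148725
  stratum Site V: (100/2620)²·4.86²/17 = 0.00202405
V̂(ȳ_st) = 0.0471678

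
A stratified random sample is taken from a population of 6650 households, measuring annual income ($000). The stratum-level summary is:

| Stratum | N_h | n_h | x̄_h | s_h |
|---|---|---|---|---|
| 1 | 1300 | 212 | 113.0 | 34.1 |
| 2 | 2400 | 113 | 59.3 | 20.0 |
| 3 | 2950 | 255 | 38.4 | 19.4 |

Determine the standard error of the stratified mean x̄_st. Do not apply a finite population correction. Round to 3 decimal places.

V̂(x̄_st) = Σ W_h² s_h²/n_h, with W_h = N_h/N and N = 6650:
  stratum 1: (1300/6650)²·34.1²/212 = 0.209612
  stratum 2: (2400/6650)²·20.0²/113 = 0.461063
  stratum 3: (2950/6650)²·19.4²/255 = 0.290445
V̂(x̄_st) = 0.961121
SE(x̄_st) = √0.961121 = 0.980368

SE(x̄_st) ≈ 0.980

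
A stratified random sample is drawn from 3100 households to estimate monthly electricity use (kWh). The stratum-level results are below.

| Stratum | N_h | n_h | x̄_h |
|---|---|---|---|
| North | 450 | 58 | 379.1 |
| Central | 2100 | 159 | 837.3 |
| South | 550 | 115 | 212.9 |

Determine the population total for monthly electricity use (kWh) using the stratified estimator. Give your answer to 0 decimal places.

τ̂_st ≈ 2046020

τ̂_st = Σ N_h x̄_h = 450·379.1 + 2100·837.3 + 550·212.9 = 2046020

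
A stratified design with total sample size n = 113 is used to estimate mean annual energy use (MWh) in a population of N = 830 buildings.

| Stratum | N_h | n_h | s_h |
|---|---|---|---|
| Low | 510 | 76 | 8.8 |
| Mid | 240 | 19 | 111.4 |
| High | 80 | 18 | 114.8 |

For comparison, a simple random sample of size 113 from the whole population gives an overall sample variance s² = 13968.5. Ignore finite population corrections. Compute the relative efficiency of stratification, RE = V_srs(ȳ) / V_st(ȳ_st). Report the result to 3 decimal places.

RE ≈ 2.000

V̂(ȳ_st) = Σ W_h² s_h²/n_h, with W_h = N_h/N and N = 830:
  stratum Low: (510/830)²·8.8²/76 = 0.384712
  stratum Mid: (240/830)²·111.4²/19 = 54.6114
  stratum High: (80/830)²·114.8²/18 = 6.80198
V_st = 61.7981
V_srs = s²/n = 13968.5/113 = 123.615
Relative efficiency = V_srs / V_st = 123.615/61.7981 = 2.0003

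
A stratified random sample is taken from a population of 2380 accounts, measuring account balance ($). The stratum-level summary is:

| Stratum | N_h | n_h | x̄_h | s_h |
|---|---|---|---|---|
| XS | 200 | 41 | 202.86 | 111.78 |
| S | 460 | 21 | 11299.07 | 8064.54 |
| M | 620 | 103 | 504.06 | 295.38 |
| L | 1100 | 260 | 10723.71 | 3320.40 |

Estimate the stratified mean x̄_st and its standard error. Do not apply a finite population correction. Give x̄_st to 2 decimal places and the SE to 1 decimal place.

x̄_st = Σ W_h x̄_h = (200·202.86 + 460·11299.07 + 620·504.06 + 1100·10723.71)/2380 = 7288.54723
V̂(x̄_st) = Σ W_h² s_h²/n_h, with W_h = N_h/N and N = 2380:
  stratum XS: (200/2380)²·111.78²/41 = 2.15204
  stratum S: (460/2380)²·8064.54²/21 = 115692
  stratum M: (620/2380)²·295.38²/103 = 57.485
  stratum L: (1100/2380)²·3320.40²/260 = 9058.14
V̂(x̄_st) = 124809
SE(x̄_st) = √124809 = 353.284

x̄_st ≈ 7288.55, SE ≈ 353.3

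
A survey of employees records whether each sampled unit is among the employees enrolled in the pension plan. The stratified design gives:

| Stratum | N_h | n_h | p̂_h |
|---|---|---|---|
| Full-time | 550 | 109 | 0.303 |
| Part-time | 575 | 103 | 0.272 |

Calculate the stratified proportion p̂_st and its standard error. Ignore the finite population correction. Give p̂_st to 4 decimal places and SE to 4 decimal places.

N = 1125; stratum weights W_h = N_h/N.
p̂_st = Σ W_h p̂_h = (550·0.303 + 575·0.272)/1125 = 0.28716
V̂(p̂_st) = Σ W_h² p̂_h(1−p̂_h)/(n_h−1):
  stratum Full-time: (550/1125)²·0.303·0.697/108 = 0.000467382
  stratum Part-time: (575/1125)²·0.272·0.728/102 = 0.000507143
V̂(p̂_st) = 0.000974525; SE = √V̂ = 0.0312174

p̂_st ≈ 0.2872, SE ≈ 0.0312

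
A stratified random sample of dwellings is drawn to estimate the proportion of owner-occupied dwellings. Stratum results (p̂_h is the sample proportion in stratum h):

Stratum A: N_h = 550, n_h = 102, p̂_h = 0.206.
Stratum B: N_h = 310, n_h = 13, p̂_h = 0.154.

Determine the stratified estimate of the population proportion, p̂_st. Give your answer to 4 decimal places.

p̂_st ≈ 0.1873

N = 860; stratum weights W_h = N_h/N.
p̂_st = Σ W_h p̂_h = (550·0.206 + 310·0.154)/860 = 0.18726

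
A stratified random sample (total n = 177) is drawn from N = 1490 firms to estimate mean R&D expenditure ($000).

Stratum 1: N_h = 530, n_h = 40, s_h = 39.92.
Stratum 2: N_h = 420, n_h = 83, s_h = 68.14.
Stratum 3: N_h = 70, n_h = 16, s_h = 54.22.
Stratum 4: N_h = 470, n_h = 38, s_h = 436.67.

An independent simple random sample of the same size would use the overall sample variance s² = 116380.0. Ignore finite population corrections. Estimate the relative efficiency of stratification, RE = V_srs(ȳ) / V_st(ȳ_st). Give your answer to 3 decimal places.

V̂(ȳ_st) = Σ W_h² s_h²/n_h, with W_h = N_h/N and N = 1490:
  stratum 1: (530/1490)²·39.92²/40 = 5.04081
  stratum 2: (420/1490)²·68.14²/83 = 4.4448
  stratum 3: (70/1490)²·54.22²/16 = 0.40553
  stratum 4: (470/1490)²·436.67²/38 = 499.282
V_st = 509.174
V_srs = s²/n = 116380.0/177 = 657.514
Relative efficiency = V_srs / V_st = 657.514/509.174 = 1.2913

RE ≈ 1.291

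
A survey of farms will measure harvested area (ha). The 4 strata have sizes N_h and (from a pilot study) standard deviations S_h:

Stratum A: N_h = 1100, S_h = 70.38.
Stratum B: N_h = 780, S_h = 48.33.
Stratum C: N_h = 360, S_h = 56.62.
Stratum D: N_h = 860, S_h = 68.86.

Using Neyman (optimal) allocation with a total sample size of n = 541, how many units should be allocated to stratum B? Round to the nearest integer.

Neyman allocation: n_h = n · N_h S_h / Σ N_i S_i, with n = 541.
  stratum A: N_h·S_h = 1100·70.38 = 77418.00
  stratum B: N_h·S_h = 780·48.33 = 37697.40
  stratum C: N_h·S_h = 360·56.62 = 20383.20
  stratum D: N_h·S_h = 860·68.86 = 59219.60
Σ N_h S_h = 194718.20
n for stratum B = 541·37697.40/194718.20 = 104.737 → 105

105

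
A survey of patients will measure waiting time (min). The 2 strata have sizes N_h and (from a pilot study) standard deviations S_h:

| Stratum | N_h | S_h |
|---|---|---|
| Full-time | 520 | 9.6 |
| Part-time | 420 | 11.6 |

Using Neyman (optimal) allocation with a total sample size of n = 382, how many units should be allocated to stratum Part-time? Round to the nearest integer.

Neyman allocation: n_h = n · N_h S_h / Σ N_i S_i, with n = 382.
  stratum Full-time: N_h·S_h = 520·9.6 = 4992.00
  stratum Part-time: N_h·S_h = 420·11.6 = 4872.00
Σ N_h S_h = 9864.00
n for stratum Part-time = 382·4872.00/9864.00 = 188.676 → 189

189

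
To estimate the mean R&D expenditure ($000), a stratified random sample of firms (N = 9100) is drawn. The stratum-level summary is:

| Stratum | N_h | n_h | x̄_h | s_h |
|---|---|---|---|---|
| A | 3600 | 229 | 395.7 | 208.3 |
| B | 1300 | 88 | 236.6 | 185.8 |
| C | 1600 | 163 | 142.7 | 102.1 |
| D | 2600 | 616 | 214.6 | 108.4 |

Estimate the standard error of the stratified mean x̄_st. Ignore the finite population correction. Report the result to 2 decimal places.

V̂(x̄_st) = Σ W_h² s_h²/n_h, with W_h = N_h/N and N = 9100:
  stratum A: (3600/9100)²·208.3²/229 = 29.6528
  stratum B: (1300/9100)²·185.8²/88 = 8.00595
  stratum C: (1600/9100)²·102.1²/163 = 1.97707
  stratum D: (2600/9100)²·108.4²/616 = 1.55719
V̂(x̄_st) = 41.193
SE(x̄_st) = √41.193 = 6.41818

SE(x̄_st) ≈ 6.42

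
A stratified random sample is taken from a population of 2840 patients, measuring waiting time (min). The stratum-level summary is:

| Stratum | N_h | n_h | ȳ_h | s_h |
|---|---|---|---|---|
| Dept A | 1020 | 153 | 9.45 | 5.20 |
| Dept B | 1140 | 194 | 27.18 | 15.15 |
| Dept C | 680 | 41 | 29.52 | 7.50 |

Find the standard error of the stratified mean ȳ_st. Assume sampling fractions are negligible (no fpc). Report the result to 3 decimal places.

SE(ȳ_st) ≈ 0.540

V̂(ȳ_st) = Σ W_h² s_h²/n_h, with W_h = N_h/N and N = 2840:
  stratum Dept A: (1020/2840)²·5.20²/153 = 0.0227971
  stratum Dept B: (1140/2840)²·15.15²/194 = 0.190632
  stratum Dept C: (680/2840)²·7.50²/41 = 0.0786538
V̂(ȳ_st) = 0.292083
SE(ȳ_st) = √0.292083 = 0.540447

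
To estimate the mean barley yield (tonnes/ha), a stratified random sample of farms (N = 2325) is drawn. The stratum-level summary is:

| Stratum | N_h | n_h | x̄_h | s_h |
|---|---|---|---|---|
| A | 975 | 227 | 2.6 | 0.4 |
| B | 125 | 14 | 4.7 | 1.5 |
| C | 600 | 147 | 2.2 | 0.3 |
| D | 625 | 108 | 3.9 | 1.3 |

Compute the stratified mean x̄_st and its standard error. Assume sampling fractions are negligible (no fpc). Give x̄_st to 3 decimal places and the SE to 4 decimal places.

x̄_st ≈ 2.959, SE ≈ 0.0420

x̄_st = Σ W_h x̄_h = (975·2.6 + 125·4.7 + 600·2.2 + 625·3.9)/2325 = 2.95914
V̂(x̄_st) = Σ W_h² s_h²/n_h, with W_h = N_h/N and N = 2325:
  stratum A: (975/2325)²·0.4²/227 = 0.000123953
  stratum B: (125/2325)²·1.5²/14 = 0.000464546
  stratum C: (600/2325)²·0.3²/147 = 4.07739e-05
  stratum D: (625/2325)²·1.3²/108 = 0.00113078
V̂(x̄_st) = 0.00176005
SE(x̄_st) = √0.00176005 = 0.041953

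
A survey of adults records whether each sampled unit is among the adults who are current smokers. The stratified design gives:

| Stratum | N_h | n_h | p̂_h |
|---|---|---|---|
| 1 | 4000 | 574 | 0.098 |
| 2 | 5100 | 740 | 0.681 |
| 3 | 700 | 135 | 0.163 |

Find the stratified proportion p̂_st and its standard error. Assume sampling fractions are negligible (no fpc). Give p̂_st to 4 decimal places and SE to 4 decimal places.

N = 9800; stratum weights W_h = N_h/N.
p̂_st = Σ W_h p̂_h = (4000·0.098 + 5100·0.681 + 700·0.163)/9800 = 0.40604
V̂(p̂_st) = Σ W_h² p̂_h(1−p̂_h)/(n_h−1):
  stratum 1: (4000/9800)²·0.098·0.902/573 = 2.57008e-05
  stratum 2: (5100/9800)²·0.681·0.319/739 = 7.96126e-05
  stratum 3: (700/9800)²·0.163·0.837/134 = 5.1946e-06
V̂(p̂_st) = 0.000110508; SE = √V̂ = 0.0105123

p̂_st ≈ 0.4060, SE ≈ 0.0105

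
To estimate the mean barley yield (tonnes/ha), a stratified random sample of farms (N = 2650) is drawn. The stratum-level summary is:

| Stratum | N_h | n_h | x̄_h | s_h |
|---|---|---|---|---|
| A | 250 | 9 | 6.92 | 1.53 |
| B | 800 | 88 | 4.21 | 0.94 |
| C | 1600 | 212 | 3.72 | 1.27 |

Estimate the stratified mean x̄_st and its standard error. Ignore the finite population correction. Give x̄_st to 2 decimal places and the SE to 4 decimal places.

x̄_st ≈ 4.17, SE ≈ 0.0775

x̄_st = Σ W_h x̄_h = (250·6.92 + 800·4.21 + 1600·3.72)/2650 = 4.16981
V̂(x̄_st) = Σ W_h² s_h²/n_h, with W_h = N_h/N and N = 2650:
  stratum A: (250/2650)²·1.53²/9 = 0.00231488
  stratum B: (800/2650)²·0.94²/88 = 0.000915085
  stratum C: (1600/2650)²·1.27²/212 = 0.00277345
V̂(x̄_st) = 0.00600341
SE(x̄_st) = √0.00600341 = 0.0774817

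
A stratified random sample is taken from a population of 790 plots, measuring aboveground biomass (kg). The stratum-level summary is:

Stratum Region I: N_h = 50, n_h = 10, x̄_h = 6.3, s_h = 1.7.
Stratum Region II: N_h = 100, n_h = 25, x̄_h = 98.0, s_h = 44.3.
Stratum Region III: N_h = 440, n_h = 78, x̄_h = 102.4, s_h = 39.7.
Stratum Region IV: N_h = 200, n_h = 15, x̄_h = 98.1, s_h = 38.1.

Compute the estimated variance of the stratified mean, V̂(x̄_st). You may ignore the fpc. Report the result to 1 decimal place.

V̂(x̄_st) ≈ 13.7

V̂(x̄_st) = Σ W_h² s_h²/n_h, with W_h = N_h/N and N = 790:
  stratum Region I: (50/790)²·1.7²/10 = 0.00115767
  stratum Region II: (100/790)²·44.3²/25 = 1.2578
  stratum Region III: (440/790)²·39.7²/78 = 6.26812
  stratum Region IV: (200/790)²·38.1²/15 = 6.20247
V̂(x̄_st) = 13.7296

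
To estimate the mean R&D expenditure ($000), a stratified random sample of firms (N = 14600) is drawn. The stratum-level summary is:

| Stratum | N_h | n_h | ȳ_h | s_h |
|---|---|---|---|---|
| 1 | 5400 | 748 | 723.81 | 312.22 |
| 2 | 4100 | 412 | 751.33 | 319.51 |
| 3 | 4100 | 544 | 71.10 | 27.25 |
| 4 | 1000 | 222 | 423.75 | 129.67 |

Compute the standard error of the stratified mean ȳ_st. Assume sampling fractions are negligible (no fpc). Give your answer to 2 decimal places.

V̂(ȳ_st) = Σ W_h² s_h²/n_h, with W_h = N_h/N and N = 14600:
  stratum 1: (5400/14600)²·312.22²/748 = 17.828
  stratum 2: (4100/14600)²·319.51²/412 = 19.5404
  stratum 3: (4100/14600)²·27.25²/544 = 0.107646
  stratum 4: (1000/14600)²·129.67²/222 = 0.355321
V̂(ȳ_st) = 37.8313
SE(ȳ_st) = √37.8313 = 6.15072

SE(ȳ_st) ≈ 6.15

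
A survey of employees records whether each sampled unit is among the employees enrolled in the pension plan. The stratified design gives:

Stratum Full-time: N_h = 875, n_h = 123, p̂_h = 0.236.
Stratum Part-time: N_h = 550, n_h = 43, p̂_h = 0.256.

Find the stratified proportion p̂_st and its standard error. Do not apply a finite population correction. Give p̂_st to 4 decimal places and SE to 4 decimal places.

N = 1425; stratum weights W_h = N_h/N.
p̂_st = Σ W_h p̂_h = (875·0.236 + 550·0.256)/1425 = 0.24372
V̂(p̂_st) = Σ W_h² p̂_h(1−p̂_h)/(n_h−1):
  stratum Full-time: (875/1425)²·0.236·0.764/122 = 0.000557227
  stratum Part-time: (550/1425)²·0.256·0.744/42 = 0.000675553
V̂(p̂_st) = 0.00123278; SE = √V̂ = 0.035111

p̂_st ≈ 0.2437, SE ≈ 0.0351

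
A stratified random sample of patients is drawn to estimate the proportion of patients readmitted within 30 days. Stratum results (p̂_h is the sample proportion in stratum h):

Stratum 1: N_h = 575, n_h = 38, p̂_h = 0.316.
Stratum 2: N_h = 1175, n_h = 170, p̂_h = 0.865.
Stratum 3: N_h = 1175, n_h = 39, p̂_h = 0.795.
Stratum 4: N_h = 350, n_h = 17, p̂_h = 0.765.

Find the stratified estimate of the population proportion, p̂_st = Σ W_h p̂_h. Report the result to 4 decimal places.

N = 3275; stratum weights W_h = N_h/N.
p̂_st = Σ W_h p̂_h = (575·0.316 + 1175·0.865 + 1175·0.795 + 350·0.765)/3275 = 0.73281

p̂_st ≈ 0.7328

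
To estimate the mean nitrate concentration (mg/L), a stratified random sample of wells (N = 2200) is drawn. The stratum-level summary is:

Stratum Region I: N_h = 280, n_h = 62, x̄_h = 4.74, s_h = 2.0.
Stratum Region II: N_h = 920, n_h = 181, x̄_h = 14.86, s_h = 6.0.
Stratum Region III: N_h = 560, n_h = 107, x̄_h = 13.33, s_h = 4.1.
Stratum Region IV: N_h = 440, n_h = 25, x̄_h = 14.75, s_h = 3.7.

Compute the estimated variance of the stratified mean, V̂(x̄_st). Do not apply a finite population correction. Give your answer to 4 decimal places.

V̂(x̄_st) = Σ W_h² s_h²/n_h, with W_h = N_h/N and N = 2200:
  stratum Region I: (280/2200)²·2.0²/62 = 0.00104505
  stratum Region II: (920/2200)²·6.0²/181 = 0.034782
  stratum Region III: (560/2200)²·4.1²/107 = 0.0101792
  stratum Region IV: (440/2200)²·3.7²/25 = 0.021904
V̂(x̄_st) = 0.0679103

V̂(x̄_st) ≈ 0.0679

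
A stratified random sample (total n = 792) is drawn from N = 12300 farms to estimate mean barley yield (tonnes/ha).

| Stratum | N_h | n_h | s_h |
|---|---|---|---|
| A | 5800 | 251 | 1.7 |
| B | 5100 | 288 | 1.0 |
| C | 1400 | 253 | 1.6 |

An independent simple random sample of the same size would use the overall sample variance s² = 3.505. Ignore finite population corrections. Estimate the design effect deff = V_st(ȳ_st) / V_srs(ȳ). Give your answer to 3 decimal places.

V̂(ȳ_st) = Σ W_h² s_h²/n_h, with W_h = N_h/N and N = 12300:
  stratum A: (5800/12300)²·1.7²/251 = 0.00256018
  stratum B: (5100/12300)²·1.0²/288 = 0.00059695
  stratum C: (1400/12300)²·1.6²/253 = 0.000131089
V_st = 0.00328821
V_srs = s²/n = 3.505/792 = 0.00442551
deff = V_st / V_srs = 0.00328821/0.00442551 = 0.7430

deff ≈ 0.743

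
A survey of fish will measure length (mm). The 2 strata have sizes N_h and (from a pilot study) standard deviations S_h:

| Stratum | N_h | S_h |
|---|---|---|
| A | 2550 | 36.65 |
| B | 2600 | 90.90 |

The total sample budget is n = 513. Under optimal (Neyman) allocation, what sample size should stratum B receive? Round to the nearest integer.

Neyman allocation: n_h = n · N_h S_h / Σ N_i S_i, with n = 513.
  stratum A: N_h·S_h = 2550·36.65 = 93457.50
  stratum B: N_h·S_h = 2600·90.90 = 236340.00
Σ N_h S_h = 329797.50
n for stratum B = 513·236340.00/329797.50 = 367.627 → 368

368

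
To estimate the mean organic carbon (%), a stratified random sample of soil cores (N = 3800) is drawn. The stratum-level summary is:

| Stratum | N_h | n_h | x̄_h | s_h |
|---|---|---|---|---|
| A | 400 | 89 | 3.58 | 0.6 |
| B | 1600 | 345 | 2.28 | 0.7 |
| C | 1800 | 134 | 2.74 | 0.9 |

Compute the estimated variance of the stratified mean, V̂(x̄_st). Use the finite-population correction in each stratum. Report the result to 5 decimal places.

V̂(x̄_st) = Σ W_h² (1 − n_h/N_h) s_h²/n_h, with W_h = N_h/N and N = 3800:
  stratum A: (400/3800)²·(1 − 89/400)·0.6²/89 = 3.4847e-05
  stratum B: (1600/3800)²·(1 − 345/1600)·0.7²/345 = 0.000197503
  stratum C: (1800/3800)²·(1 − 134/1800)·0.9²/134 = 0.00125534
V̂(x̄_st) = 0.00148769

V̂(x̄_st) ≈ 0.00149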